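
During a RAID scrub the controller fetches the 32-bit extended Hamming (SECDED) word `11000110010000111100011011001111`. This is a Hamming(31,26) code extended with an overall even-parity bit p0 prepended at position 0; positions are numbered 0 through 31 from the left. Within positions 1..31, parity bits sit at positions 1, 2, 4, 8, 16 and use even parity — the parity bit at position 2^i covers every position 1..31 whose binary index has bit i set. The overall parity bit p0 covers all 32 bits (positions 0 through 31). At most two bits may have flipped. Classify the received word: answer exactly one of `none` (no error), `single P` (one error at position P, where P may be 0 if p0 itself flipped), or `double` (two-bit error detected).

single 9

s1: b1⊕b3⊕b5⊕b7⊕b9⊕b11⊕b13⊕b15⊕b17⊕b19⊕b21⊕b23⊕b25⊕b27⊕b29⊕b31 = 1⊕0⊕1⊕0⊕1⊕0⊕0⊕1⊕1⊕0⊕1⊕0⊕1⊕0⊕1⊕1 = 1
s2: b2⊕b3⊕b6⊕b7⊕b10⊕b11⊕b14⊕b15⊕b18⊕b19⊕b22⊕b23⊕b26⊕b27⊕b30⊕b31 = 0⊕0⊕1⊕0⊕0⊕0⊕1⊕1⊕0⊕0⊕1⊕0⊕0⊕0⊕1⊕1 = 0
s4: b4⊕b5⊕b6⊕b7⊕b12⊕b13⊕b14⊕b15⊕b20⊕b21⊕b22⊕b23⊕b28⊕b29⊕b30⊕b31 = 0⊕1⊕1⊕0⊕0⊕0⊕1⊕1⊕0⊕1⊕1⊕0⊕1⊕1⊕1⊕1 = 0
s8: b8⊕b9⊕b10⊕b11⊕b12⊕b13⊕b14⊕b15⊕b24⊕b25⊕b26⊕b27⊕b28⊕b29⊕b30⊕b31 = 0⊕1⊕0⊕0⊕0⊕0⊕1⊕1⊕1⊕1⊕0⊕0⊕1⊕1⊕1⊕1 = 1
s16: b16⊕b17⊕b18⊕b19⊕b20⊕b21⊕b22⊕b23⊕b24⊕b25⊕b26⊕b27⊕b28⊕b29⊕b30⊕b31 = 1⊕1⊕0⊕0⊕0⊕1⊕1⊕0⊕1⊕1⊕0⊕0⊕1⊕1⊕1⊕1 = 0
Syndrome (s16...s1) = 01001 → position 9.
Overall parity (XOR of all 32 bits, including p0): 1⊕1⊕0⊕0⊕0⊕1⊕1⊕0⊕0⊕1⊕0⊕0⊕0⊕0⊕1⊕1⊕1⊕1⊕0⊕0⊕0⊕1⊕1⊕0⊕1⊕1⊕0⊕0⊕1⊕1⊕1⊕1 = 1
Overall=1, syndrome position=9 → single-bit error at position 9.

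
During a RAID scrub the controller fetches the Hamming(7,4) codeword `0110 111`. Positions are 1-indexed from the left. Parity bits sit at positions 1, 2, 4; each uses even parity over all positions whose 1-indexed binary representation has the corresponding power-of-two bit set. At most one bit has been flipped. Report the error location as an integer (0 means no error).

s1: b1⊕b3⊕b5⊕b7 = 0⊕1⊕1⊕1 = 1
s2: b2⊕b3⊕b6⊕b7 = 1⊕1⊕1⊕1 = 0
s4: b4⊕b5⊕b6⊕b7 = 0⊕1⊕1⊕1 = 1
Syndrome (s4...s1) = 101 → position 5.

5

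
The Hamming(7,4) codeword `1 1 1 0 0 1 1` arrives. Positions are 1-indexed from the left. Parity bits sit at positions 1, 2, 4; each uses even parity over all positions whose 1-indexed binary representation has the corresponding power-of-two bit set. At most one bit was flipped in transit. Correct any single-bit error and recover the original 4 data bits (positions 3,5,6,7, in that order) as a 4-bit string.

s1: b1⊕b3⊕b5⊕b7 = 1⊕1⊕0⊕1 = 1
s2: b2⊕b3⊕b6⊕b7 = 1⊕1⊕1⊕1 = 0
s4: b4⊕b5⊕b6⊕b7 = 0⊕0⊕1⊕1 = 0
Syndrome (s4...s1) = 001 → position 1.
Flip bit 1: corrected codeword = 0110011
Data bits at positions 3,5,6,7: 1011

1011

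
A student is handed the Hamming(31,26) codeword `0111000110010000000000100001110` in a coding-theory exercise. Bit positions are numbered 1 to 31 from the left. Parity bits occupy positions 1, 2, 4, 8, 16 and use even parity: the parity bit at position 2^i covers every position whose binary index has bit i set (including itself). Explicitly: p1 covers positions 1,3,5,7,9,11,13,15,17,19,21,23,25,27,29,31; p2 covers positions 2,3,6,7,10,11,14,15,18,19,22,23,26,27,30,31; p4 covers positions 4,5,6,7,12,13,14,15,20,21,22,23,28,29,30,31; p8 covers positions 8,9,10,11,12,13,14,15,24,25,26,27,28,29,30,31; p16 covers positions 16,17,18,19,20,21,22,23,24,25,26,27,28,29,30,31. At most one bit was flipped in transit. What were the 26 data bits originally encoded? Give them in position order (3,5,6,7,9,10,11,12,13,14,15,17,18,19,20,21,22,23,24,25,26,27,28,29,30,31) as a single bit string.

10001001000000000100001110

s1: b1⊕b3⊕b5⊕b7⊕b9⊕b11⊕b13⊕b15⊕b17⊕b19⊕b21⊕b23⊕b25⊕b27⊕b29⊕b31 = 0⊕1⊕0⊕0⊕1⊕0⊕0⊕0⊕0⊕0⊕0⊕1⊕0⊕0⊕1⊕0 = 0
s2: b2⊕b3⊕b6⊕b7⊕b10⊕b11⊕b14⊕b15⊕b18⊕b19⊕b22⊕b23⊕b26⊕b27⊕b30⊕b31 = 1⊕1⊕0⊕0⊕0⊕0⊕0⊕0⊕0⊕0⊕0⊕1⊕0⊕0⊕1⊕0 = 0
s4: b4⊕b5⊕b6⊕b7⊕b12⊕b13⊕b14⊕b15⊕b20⊕b21⊕b22⊕b23⊕b28⊕b29⊕b30⊕b31 = 1⊕0⊕0⊕0⊕1⊕0⊕0⊕0⊕0⊕0⊕0⊕1⊕1⊕1⊕1⊕0 = 0
s8: b8⊕b9⊕b10⊕b11⊕b12⊕b13⊕b14⊕b15⊕b24⊕b25⊕b26⊕b27⊕b28⊕b29⊕b30⊕b31 = 1⊕1⊕0⊕0⊕1⊕0⊕0⊕0⊕0⊕0⊕0⊕0⊕1⊕1⊕1⊕0 = 0
s16: b16⊕b17⊕b18⊕b19⊕b20⊕b21⊕b22⊕b23⊕b24⊕b25⊕b26⊕b27⊕b28⊕b29⊕b30⊕b31 = 0⊕0⊕0⊕0⊕0⊕0⊕0⊕1⊕0⊕0⊕0⊕0⊕1⊕1⊕1⊕0 = 0
Syndrome (s16...s1) = 00000 → position 0 (no error).
No correction needed.
Data bits at positions 3,5,6,7,9,10,11,12,13,14,15,17,18,19,20,21,22,23,24,25,26,27,28,29,30,31: 10001001000000000100001110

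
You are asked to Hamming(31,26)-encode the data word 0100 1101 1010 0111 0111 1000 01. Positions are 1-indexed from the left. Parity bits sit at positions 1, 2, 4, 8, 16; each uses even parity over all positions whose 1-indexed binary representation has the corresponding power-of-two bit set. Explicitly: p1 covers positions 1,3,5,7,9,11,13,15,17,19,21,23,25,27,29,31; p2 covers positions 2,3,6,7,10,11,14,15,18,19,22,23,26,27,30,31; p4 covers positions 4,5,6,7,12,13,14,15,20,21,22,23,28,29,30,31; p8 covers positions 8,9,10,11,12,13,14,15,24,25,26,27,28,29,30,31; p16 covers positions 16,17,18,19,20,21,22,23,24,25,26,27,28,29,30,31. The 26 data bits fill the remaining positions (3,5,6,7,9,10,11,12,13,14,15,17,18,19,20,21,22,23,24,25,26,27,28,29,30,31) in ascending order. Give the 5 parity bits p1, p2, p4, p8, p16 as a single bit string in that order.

10010

Place data bits at non-power-of-two positions: b3=0, b5=1, b6=0, b7=0, b9=1, b10=1, b11=0, b12=1, b13=1, b14=0, b15=1, b17=0, b18=0, b19=1, b20=1, b21=1, b22=0, b23=1, b24=1, b25=1, b26=1, b27=0, b28=0, b29=0, b30=0, b31=1.
p1 = XOR of data positions {3,5,7,9,11,13,15,17,19,21,23,25,27,29,31} = 0⊕1⊕0⊕1⊕0⊕1⊕1⊕0⊕1⊕1⊕1⊕1⊕0⊕0⊕1 = 1
p2 = XOR of data positions {3,6,7,10,11,14,15,18,19,22,23,26,27,30,31} = 0⊕0⊕0⊕1⊕0⊕0⊕1⊕0⊕1⊕0⊕1⊕1⊕0⊕0⊕1 = 0
p4 = XOR of data positions {5,6,7,12,13,14,15,20,21,22,23,28,29,30,31} = 1⊕0⊕0⊕1⊕1⊕0⊕1⊕1⊕1⊕0⊕1⊕0⊕0⊕0⊕1 = 0
p8 = XOR of data positions {9,10,11,12,13,14,15,24,25,26,27,28,29,30,31} = 1⊕1⊕0⊕1⊕1⊕0⊕1⊕1⊕1⊕1⊕0⊕0⊕0⊕0⊕1 = 1
p16 = XOR of data positions {17,18,19,20,21,22,23,24,25,26,27,28,29,30,31} = 0⊕0⊕1⊕1⊕1⊕0⊕1⊕1⊕1⊕1⊕0⊕0⊕0⊕0⊕1 = 0
Parity bits p1,p2,p4,p8,p16 = 10010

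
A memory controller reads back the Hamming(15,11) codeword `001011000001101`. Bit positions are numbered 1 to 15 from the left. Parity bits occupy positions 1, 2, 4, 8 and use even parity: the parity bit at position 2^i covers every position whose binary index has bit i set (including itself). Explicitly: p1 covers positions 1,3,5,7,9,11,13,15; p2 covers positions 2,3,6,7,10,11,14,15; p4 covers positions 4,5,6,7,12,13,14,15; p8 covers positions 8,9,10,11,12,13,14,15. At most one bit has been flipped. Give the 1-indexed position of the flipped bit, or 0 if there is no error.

14

s1: b1⊕b3⊕b5⊕b7⊕b9⊕b11⊕b13⊕b15 = 0⊕1⊕1⊕0⊕0⊕0⊕1⊕1 = 0
s2: b2⊕b3⊕b6⊕b7⊕b10⊕b11⊕b14⊕b15 = 0⊕1⊕1⊕0⊕0⊕0⊕0⊕1 = 1
s4: b4⊕b5⊕b6⊕b7⊕b12⊕b13⊕b14⊕b15 = 0⊕1⊕1⊕0⊕1⊕1⊕0⊕1 = 1
s8: b8⊕b9⊕b10⊕b11⊕b12⊕b13⊕b14⊕b15 = 0⊕0⊕0⊕0⊕1⊕1⊕0⊕1 = 1
Syndrome (s8...s1) = 1110 → position 14.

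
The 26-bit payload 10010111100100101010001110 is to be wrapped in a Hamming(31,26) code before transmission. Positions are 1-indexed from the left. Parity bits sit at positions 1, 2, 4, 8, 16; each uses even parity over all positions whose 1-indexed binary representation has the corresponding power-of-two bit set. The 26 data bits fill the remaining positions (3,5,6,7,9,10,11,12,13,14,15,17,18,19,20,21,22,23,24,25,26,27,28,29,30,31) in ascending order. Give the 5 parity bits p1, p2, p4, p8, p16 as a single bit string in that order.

00001

Place data bits at non-power-of-two positions: b3=1, b5=0, b6=0, b7=1, b9=0, b10=1, b11=1, b12=1, b13=1, b14=0, b15=0, b17=1, b18=0, b19=0, b20=1, b21=0, b22=1, b23=0, b24=1, b25=0, b26=0, b27=0, b28=1, b29=1, b30=1, b31=0.
p1 = XOR of data positions {3,5,7,9,11,13,15,17,19,21,23,25,27,29,31} = 1⊕0⊕1⊕0⊕1⊕1⊕0⊕1⊕0⊕0⊕0⊕0⊕0⊕1⊕0 = 0
p2 = XOR of data positions {3,6,7,10,11,14,15,18,19,22,23,26,27,30,31} = 1⊕0⊕1⊕1⊕1⊕0⊕0⊕0⊕0⊕1⊕0⊕0⊕0⊕1⊕0 = 0
p4 = XOR of data positions {5,6,7,12,13,14,15,20,21,22,23,28,29,30,31} = 0⊕0⊕1⊕1⊕1⊕0⊕0⊕1⊕0⊕1⊕0⊕1⊕1⊕1⊕0 = 0
p8 = XOR of data positions {9,10,11,12,13,14,15,24,25,26,27,28,29,30,31} = 0⊕1⊕1⊕1⊕1⊕0⊕0⊕1⊕0⊕0⊕0⊕1⊕1⊕1⊕0 = 0
p16 = XOR of data positions {17,18,19,20,21,22,23,24,25,26,27,28,29,30,31} = 1⊕0⊕0⊕1⊕0⊕1⊕0⊕1⊕0⊕0⊕0⊕1⊕1⊕1⊕0 = 1
Parity bits p1,p2,p4,p8,p16 = 00001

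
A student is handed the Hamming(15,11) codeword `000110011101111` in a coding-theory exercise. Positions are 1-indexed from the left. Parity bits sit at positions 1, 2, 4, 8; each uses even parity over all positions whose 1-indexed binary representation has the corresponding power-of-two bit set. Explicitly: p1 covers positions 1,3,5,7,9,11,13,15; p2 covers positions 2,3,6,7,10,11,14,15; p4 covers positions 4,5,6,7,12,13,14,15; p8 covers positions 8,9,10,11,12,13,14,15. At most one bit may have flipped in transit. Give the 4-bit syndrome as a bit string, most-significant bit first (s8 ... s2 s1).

s1: b1⊕b3⊕b5⊕b7⊕b9⊕b11⊕b13⊕b15 = 0⊕0⊕1⊕0⊕1⊕0⊕1⊕1 = 0
s2: b2⊕b3⊕b6⊕b7⊕b10⊕b11⊕b14⊕b15 = 0⊕0⊕0⊕0⊕1⊕0⊕1⊕1 = 1
s4: b4⊕b5⊕b6⊕b7⊕b12⊕b13⊕b14⊕b15 = 1⊕1⊕0⊕0⊕1⊕1⊕1⊕1 = 0
s8: b8⊕b9⊕b10⊕b11⊕b12⊕b13⊕b14⊕b15 = 1⊕1⊕1⊕0⊕1⊕1⊕1⊕1 = 1
Syndrome (s8...s1) = 1010 → position 10.

1010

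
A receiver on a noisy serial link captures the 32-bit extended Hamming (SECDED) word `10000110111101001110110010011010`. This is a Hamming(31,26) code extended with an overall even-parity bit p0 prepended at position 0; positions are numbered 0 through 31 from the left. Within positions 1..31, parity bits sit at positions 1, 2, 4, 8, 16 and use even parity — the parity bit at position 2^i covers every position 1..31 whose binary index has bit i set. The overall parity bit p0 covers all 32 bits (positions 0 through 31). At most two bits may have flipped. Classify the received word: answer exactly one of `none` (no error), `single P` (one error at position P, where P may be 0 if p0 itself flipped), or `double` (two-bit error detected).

single 29

s1: b1⊕b3⊕b5⊕b7⊕b9⊕b11⊕b13⊕b15⊕b17⊕b19⊕b21⊕b23⊕b25⊕b27⊕b29⊕b31 = 0⊕0⊕1⊕0⊕1⊕1⊕1⊕0⊕1⊕0⊕1⊕0⊕0⊕1⊕0⊕0 = 1
s2: b2⊕b3⊕b6⊕b7⊕b10⊕b11⊕b14⊕b15⊕b18⊕b19⊕b22⊕b23⊕b26⊕b27⊕b30⊕b31 = 0⊕0⊕1⊕0⊕1⊕1⊕0⊕0⊕1⊕0⊕0⊕0⊕0⊕1⊕1⊕0 = 0
s4: b4⊕b5⊕b6⊕b7⊕b12⊕b13⊕b14⊕b15⊕b20⊕b21⊕b22⊕b23⊕b28⊕b29⊕b30⊕b31 = 0⊕1⊕1⊕0⊕0⊕1⊕0⊕0⊕1⊕1⊕0⊕0⊕1⊕0⊕1⊕0 = 1
s8: b8⊕b9⊕b10⊕b11⊕b12⊕b13⊕b14⊕b15⊕b24⊕b25⊕b26⊕b27⊕b28⊕b29⊕b30⊕b31 = 1⊕1⊕1⊕1⊕0⊕1⊕0⊕0⊕1⊕0⊕0⊕1⊕1⊕0⊕1⊕0 = 1
s16: b16⊕b17⊕b18⊕b19⊕b20⊕b21⊕b22⊕b23⊕b24⊕b25⊕b26⊕b27⊕b28⊕b29⊕b30⊕b31 = 1⊕1⊕1⊕0⊕1⊕1⊕0⊕0⊕1⊕0⊕0⊕1⊕1⊕0⊕1⊕0 = 1
Syndrome (s16...s1) = 11101 → position 29.
Overall parity (XOR of all 32 bits, including p0): 1⊕0⊕0⊕0⊕0⊕1⊕1⊕0⊕1⊕1⊕1⊕1⊕0⊕1⊕0⊕0⊕1⊕1⊕1⊕0⊕1⊕1⊕0⊕0⊕1⊕0⊕0⊕1⊕1⊕0⊕1⊕0 = 1
Overall=1, syndrome position=29 → single-bit error at position 29.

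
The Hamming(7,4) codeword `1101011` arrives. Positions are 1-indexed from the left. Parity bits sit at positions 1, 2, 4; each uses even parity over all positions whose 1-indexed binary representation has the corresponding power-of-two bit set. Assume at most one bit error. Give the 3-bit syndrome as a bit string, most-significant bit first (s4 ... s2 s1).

s1: b1⊕b3⊕b5⊕b7 = 1⊕0⊕0⊕1 = 0
s2: b2⊕b3⊕b6⊕b7 = 1⊕0⊕1⊕1 = 1
s4: b4⊕b5⊕b6⊕b7 = 1⊕0⊕1⊕1 = 1
Syndrome (s4...s1) = 110 → position 6.

110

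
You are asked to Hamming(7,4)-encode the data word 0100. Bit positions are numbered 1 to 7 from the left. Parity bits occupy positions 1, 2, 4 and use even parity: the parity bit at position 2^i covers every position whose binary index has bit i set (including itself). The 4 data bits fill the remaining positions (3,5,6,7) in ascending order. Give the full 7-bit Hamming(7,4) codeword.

1001100

Place data bits at non-power-of-two positions: b3=0, b5=1, b6=0, b7=0.
p1 = XOR of data positions {3,5,7} = 0⊕1⊕0 = 1
p2 = XOR of data positions {3,6,7} = 0⊕0⊕0 = 0
p4 = XOR of data positions {5,6,7} = 1⊕0⊕0 = 1
Codeword b1..b7 = 1001100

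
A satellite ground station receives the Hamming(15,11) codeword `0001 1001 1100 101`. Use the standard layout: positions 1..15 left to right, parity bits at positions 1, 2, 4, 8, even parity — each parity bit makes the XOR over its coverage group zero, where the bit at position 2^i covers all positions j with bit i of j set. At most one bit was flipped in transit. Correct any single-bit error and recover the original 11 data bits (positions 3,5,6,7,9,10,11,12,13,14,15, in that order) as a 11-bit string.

s1: b1⊕b3⊕b5⊕b7⊕b9⊕b11⊕b13⊕b15 = 0⊕0⊕1⊕0⊕1⊕0⊕1⊕1 = 0
s2: b2⊕b3⊕b6⊕b7⊕b10⊕b11⊕b14⊕b15 = 0⊕0⊕0⊕0⊕1⊕0⊕0⊕1 = 0
s4: b4⊕b5⊕b6⊕b7⊕b12⊕b13⊕b14⊕b15 = 1⊕1⊕0⊕0⊕0⊕1⊕0⊕1 = 0
s8: b8⊕b9⊕b10⊕b11⊕b12⊕b13⊕b14⊕b15 = 1⊕1⊕1⊕0⊕0⊕1⊕0⊕1 = 1
Syndrome (s8...s1) = 1000 → position 8.
Flip bit 8: corrected codeword = 000110001100101
Data bits at positions 3,5,6,7,9,10,11,12,13,14,15: 01001100101

01001100101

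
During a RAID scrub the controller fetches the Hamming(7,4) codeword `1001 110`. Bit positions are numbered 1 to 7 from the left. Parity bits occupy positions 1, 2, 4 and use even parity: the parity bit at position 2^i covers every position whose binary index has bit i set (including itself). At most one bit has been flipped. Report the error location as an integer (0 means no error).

s1: b1⊕b3⊕b5⊕b7 = 1⊕0⊕1⊕0 = 0
s2: b2⊕b3⊕b6⊕b7 = 0⊕0⊕1⊕0 = 1
s4: b4⊕b5⊕b6⊕b7 = 1⊕1⊕1⊕0 = 1
Syndrome (s4...s1) = 110 → position 6.

6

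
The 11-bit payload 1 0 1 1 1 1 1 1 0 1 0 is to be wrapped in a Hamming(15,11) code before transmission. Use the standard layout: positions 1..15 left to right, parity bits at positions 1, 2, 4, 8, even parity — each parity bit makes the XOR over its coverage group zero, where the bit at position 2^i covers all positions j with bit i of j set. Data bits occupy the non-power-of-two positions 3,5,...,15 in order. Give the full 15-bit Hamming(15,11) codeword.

001001111111010

Place data bits at non-power-of-two positions: b3=1, b5=0, b6=1, b7=1, b9=1, b10=1, b11=1, b12=1, b13=0, b14=1, b15=0.
p1 = XOR of data positions {3,5,7,9,11,13,15} = 1⊕0⊕1⊕1⊕1⊕0⊕0 = 0
p2 = XOR of data positions {3,6,7,10,11,14,15} = 1⊕1⊕1⊕1⊕1⊕1⊕0 = 0
p4 = XOR of data positions {5,6,7,12,13,14,15} = 0⊕1⊕1⊕1⊕0⊕1⊕0 = 0
p8 = XOR of data positions {9,10,11,12,13,14,15} = 1⊕1⊕1⊕1⊕0⊕1⊕0 = 1
Codeword b1..b15 = 001001111111010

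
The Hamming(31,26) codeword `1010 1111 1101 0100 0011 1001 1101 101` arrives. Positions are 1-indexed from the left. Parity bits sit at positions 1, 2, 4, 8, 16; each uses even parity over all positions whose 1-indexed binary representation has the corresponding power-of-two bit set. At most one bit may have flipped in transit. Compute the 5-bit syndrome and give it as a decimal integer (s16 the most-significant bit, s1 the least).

24

s1: b1⊕b3⊕b5⊕b7⊕b9⊕b11⊕b13⊕b15⊕b17⊕b19⊕b21⊕b23⊕b25⊕b27⊕b29⊕b31 = 1⊕1⊕1⊕1⊕1⊕0⊕0⊕0⊕0⊕1⊕1⊕0⊕1⊕0⊕1⊕1 = 0
s2: b2⊕b3⊕b6⊕b7⊕b10⊕b11⊕b14⊕b15⊕b18⊕b19⊕b22⊕b23⊕b26⊕b27⊕b30⊕b31 = 0⊕1⊕1⊕1⊕1⊕0⊕1⊕0⊕0⊕1⊕0⊕0⊕1⊕0⊕0⊕1 = 0
s4: b4⊕b5⊕b6⊕b7⊕b12⊕b13⊕b14⊕b15⊕b20⊕b21⊕b22⊕b23⊕b28⊕b29⊕b30⊕b31 = 0⊕1⊕1⊕1⊕1⊕0⊕1⊕0⊕1⊕1⊕0⊕0⊕1⊕1⊕0⊕1 = 0
s8: b8⊕b9⊕b10⊕b11⊕b12⊕b13⊕b14⊕b15⊕b24⊕b25⊕b26⊕b27⊕b28⊕b29⊕b30⊕b31 = 1⊕1⊕1⊕0⊕1⊕0⊕1⊕0⊕1⊕1⊕1⊕0⊕1⊕1⊕0⊕1 = 1
s16: b16⊕b17⊕b18⊕b19⊕b20⊕b21⊕b22⊕b23⊕b24⊕b25⊕b26⊕b27⊕b28⊕b29⊕b30⊕b31 = 0⊕0⊕0⊕1⊕1⊕1⊕0⊕0⊕1⊕1⊕1⊕0⊕1⊕1⊕0⊕1 = 1
Syndrome (s16...s1) = 11000 → position 24.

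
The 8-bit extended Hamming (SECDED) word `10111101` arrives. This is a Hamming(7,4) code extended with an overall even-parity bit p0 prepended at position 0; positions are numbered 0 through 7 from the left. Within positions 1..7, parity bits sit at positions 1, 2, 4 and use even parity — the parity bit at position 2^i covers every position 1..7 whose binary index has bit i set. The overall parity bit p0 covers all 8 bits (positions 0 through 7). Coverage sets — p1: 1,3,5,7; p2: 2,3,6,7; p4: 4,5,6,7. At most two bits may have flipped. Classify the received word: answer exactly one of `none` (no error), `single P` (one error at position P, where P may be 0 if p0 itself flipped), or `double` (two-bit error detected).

double

s1: b1⊕b3⊕b5⊕b7 = 0⊕1⊕1⊕1 = 1
s2: b2⊕b3⊕b6⊕b7 = 1⊕1⊕0⊕1 = 1
s4: b4⊕b5⊕b6⊕b7 = 1⊕1⊕0⊕1 = 1
Syndrome (s4...s1) = 111 → position 7.
Overall parity (XOR of all 8 bits, including p0): 1⊕0⊕1⊕1⊕1⊕1⊕0⊕1 = 0
Overall=0, syndrome position=7 → double-bit error detected (uncorrectable).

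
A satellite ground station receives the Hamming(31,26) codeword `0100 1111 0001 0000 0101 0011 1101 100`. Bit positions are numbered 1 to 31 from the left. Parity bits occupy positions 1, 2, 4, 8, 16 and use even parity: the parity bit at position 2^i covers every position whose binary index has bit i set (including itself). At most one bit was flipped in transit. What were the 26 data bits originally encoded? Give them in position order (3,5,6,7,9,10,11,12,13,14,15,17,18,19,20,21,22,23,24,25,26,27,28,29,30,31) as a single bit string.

s1: b1⊕b3⊕b5⊕b7⊕b9⊕b11⊕b13⊕b15⊕b17⊕b19⊕b21⊕b23⊕b25⊕b27⊕b29⊕b31 = 0⊕0⊕1⊕1⊕0⊕0⊕0⊕0⊕0⊕0⊕0⊕1⊕1⊕0⊕1⊕0 = 1
s2: b2⊕b3⊕b6⊕b7⊕b10⊕b11⊕b14⊕b15⊕b18⊕b19⊕b22⊕b23⊕b26⊕b27⊕b30⊕b31 = 1⊕0⊕1⊕1⊕0⊕0⊕0⊕0⊕1⊕0⊕0⊕1⊕1⊕0⊕0⊕0 = 0
s4: b4⊕b5⊕b6⊕b7⊕b12⊕b13⊕b14⊕b15⊕b20⊕b21⊕b22⊕b23⊕b28⊕b29⊕b30⊕b31 = 0⊕1⊕1⊕1⊕1⊕0⊕0⊕0⊕1⊕0⊕0⊕1⊕1⊕1⊕0⊕0 = 0
s8: b8⊕b9⊕b10⊕b11⊕b12⊕b13⊕b14⊕b15⊕b24⊕b25⊕b26⊕b27⊕b28⊕b29⊕b30⊕b31 = 1⊕0⊕0⊕0⊕1⊕0⊕0⊕0⊕1⊕1⊕1⊕0⊕1⊕1⊕0⊕0 = 1
s16: b16⊕b17⊕b18⊕b19⊕b20⊕b21⊕b22⊕b23⊕b24⊕b25⊕b26⊕b27⊕b28⊕b29⊕b30⊕b31 = 0⊕0⊕1⊕0⊕1⊕0⊕0⊕1⊕1⊕1⊕1⊕0⊕1⊕1⊕0⊕0 = 0
Syndrome (s16...s1) = 01001 → position 9.
Flip bit 9: corrected codeword = 0100111110010000010100111101100
Data bits at positions 3,5,6,7,9,10,11,12,13,14,15,17,18,19,20,21,22,23,24,25,26,27,28,29,30,31: 01111001000010100111101100

01111001000010100111101100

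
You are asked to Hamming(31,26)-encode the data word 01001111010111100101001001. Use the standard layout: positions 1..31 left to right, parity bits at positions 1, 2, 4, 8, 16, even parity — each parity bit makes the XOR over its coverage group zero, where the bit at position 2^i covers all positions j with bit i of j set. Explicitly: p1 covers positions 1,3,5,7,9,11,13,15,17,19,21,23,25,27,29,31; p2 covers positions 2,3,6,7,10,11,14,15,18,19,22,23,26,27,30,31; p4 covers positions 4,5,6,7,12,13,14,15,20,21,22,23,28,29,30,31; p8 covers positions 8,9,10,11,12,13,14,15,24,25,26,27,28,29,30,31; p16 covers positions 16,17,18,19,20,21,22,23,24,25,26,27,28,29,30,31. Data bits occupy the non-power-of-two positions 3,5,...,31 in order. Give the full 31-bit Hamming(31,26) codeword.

Place data bits at non-power-of-two positions: b3=0, b5=1, b6=0, b7=0, b9=1, b10=1, b11=1, b12=1, b13=0, b14=1, b15=0, b17=1, b18=1, b19=1, b20=1, b21=0, b22=0, b23=1, b24=0, b25=1, b26=0, b27=0, b28=1, b29=0, b30=0, b31=1.
p1 = XOR of data positions {3,5,7,9,11,13,15,17,19,21,23,25,27,29,31} = 0⊕1⊕0⊕1⊕1⊕0⊕0⊕1⊕1⊕0⊕1⊕1⊕0⊕0⊕1 = 0
p2 = XOR of data positions {3,6,7,10,11,14,15,18,19,22,23,26,27,30,31} = 0⊕0⊕0⊕1⊕1⊕1⊕0⊕1⊕1⊕0⊕1⊕0⊕0⊕0⊕1 = 1
p4 = XOR of data positions {5,6,7,12,13,14,15,20,21,22,23,28,29,30,31} = 1⊕0⊕0⊕1⊕0⊕1⊕0⊕1⊕0⊕0⊕1⊕1⊕0⊕0⊕1 = 1
p8 = XOR of data positions {9,10,11,12,13,14,15,24,25,26,27,28,29,30,31} = 1⊕1⊕1⊕1⊕0⊕1⊕0⊕0⊕1⊕0⊕0⊕1⊕0⊕0⊕1 = 0
p16 = XOR of data positions {17,18,19,20,21,22,23,24,25,26,27,28,29,30,31} = 1⊕1⊕1⊕1⊕0⊕0⊕1⊕0⊕1⊕0⊕0⊕1⊕0⊕0⊕1 = 0
Codeword b1..b31 = 0101100011110100111100101001001

0101100011110100111100101001001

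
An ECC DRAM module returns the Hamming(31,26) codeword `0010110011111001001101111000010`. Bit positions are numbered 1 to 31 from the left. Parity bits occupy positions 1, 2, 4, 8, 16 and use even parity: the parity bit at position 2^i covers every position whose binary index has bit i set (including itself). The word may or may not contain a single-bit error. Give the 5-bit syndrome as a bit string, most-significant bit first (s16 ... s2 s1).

s1: b1⊕b3⊕b5⊕b7⊕b9⊕b11⊕b13⊕b15⊕b17⊕b19⊕b21⊕b23⊕b25⊕b27⊕b29⊕b31 = 0⊕1⊕1⊕0⊕1⊕1⊕1⊕0⊕0⊕1⊕0⊕1⊕1⊕0⊕0⊕0 = 0
s2: b2⊕b3⊕b6⊕b7⊕b10⊕b11⊕b14⊕b15⊕b18⊕b19⊕b22⊕b23⊕b26⊕b27⊕b30⊕b31 = 0⊕1⊕1⊕0⊕1⊕1⊕0⊕0⊕0⊕1⊕1⊕1⊕0⊕0⊕1⊕0 = 0
s4: b4⊕b5⊕b6⊕b7⊕b12⊕b13⊕b14⊕b15⊕b20⊕b21⊕b22⊕b23⊕b28⊕b29⊕b30⊕b31 = 0⊕1⊕1⊕0⊕1⊕1⊕0⊕0⊕1⊕0⊕1⊕1⊕0⊕0⊕1⊕0 = 0
s8: b8⊕b9⊕b10⊕b11⊕b12⊕b13⊕b14⊕b15⊕b24⊕b25⊕b26⊕b27⊕b28⊕b29⊕b30⊕b31 = 0⊕1⊕1⊕1⊕1⊕1⊕0⊕0⊕1⊕1⊕0⊕0⊕0⊕0⊕1⊕0 = 0
s16: b16⊕b17⊕b18⊕b19⊕b20⊕b21⊕b22⊕b23⊕b24⊕b25⊕b26⊕b27⊕b28⊕b29⊕b30⊕b31 = 1⊕0⊕0⊕1⊕1⊕0⊕1⊕1⊕1⊕1⊕0⊕0⊕0⊕0⊕1⊕0 = 0
Syndrome (s16...s1) = 00000 → position 0 (no error).

00000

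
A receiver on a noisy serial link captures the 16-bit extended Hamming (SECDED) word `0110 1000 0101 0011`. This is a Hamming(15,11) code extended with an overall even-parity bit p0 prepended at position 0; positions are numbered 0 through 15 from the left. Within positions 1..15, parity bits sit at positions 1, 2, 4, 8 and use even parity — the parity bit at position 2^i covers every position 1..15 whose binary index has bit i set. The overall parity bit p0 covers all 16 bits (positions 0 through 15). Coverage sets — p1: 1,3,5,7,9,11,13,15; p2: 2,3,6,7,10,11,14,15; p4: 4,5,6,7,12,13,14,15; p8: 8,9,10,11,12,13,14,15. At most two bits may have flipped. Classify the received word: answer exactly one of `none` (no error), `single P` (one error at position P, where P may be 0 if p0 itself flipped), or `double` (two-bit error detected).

s1: b1⊕b3⊕b5⊕b7⊕b9⊕b11⊕b13⊕b15 = 1⊕0⊕0⊕0⊕1⊕1⊕0⊕1 = 0
s2: b2⊕b3⊕b6⊕b7⊕b10⊕b11⊕b14⊕b15 = 1⊕0⊕0⊕0⊕0⊕1⊕1⊕1 = 0
s4: b4⊕b5⊕b6⊕b7⊕b12⊕b13⊕b14⊕b15 = 1⊕0⊕0⊕0⊕0⊕0⊕1⊕1 = 1
s8: b8⊕b9⊕b10⊕b11⊕b12⊕b13⊕b14⊕b15 = 0⊕1⊕0⊕1⊕0⊕0⊕1⊕1 = 0
Syndrome (s8...s1) = 0100 → position 4.
Overall parity (XOR of all 16 bits, including p0): 0⊕1⊕1⊕0⊕1⊕0⊕0⊕0⊕0⊕1⊕0⊕1⊕0⊕0⊕1⊕1 = 1
Overall=1, syndrome position=4 → single-bit error at position 4.

single 4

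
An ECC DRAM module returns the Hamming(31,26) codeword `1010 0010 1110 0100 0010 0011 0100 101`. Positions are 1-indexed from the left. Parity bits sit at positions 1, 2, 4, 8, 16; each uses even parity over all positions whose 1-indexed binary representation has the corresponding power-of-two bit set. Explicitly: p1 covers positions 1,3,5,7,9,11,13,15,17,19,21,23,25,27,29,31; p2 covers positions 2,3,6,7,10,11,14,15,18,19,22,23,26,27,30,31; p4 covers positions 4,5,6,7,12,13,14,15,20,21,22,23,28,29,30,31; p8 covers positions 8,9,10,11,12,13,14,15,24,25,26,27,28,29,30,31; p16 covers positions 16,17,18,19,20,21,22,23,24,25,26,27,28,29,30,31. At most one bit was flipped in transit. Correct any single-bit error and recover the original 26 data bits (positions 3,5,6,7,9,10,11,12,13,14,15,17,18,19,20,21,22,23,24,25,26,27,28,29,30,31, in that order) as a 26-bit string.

10001110010001000110100101

s1: b1⊕b3⊕b5⊕b7⊕b9⊕b11⊕b13⊕b15⊕b17⊕b19⊕b21⊕b23⊕b25⊕b27⊕b29⊕b31 = 1⊕1⊕0⊕1⊕1⊕1⊕0⊕0⊕0⊕1⊕0⊕1⊕0⊕0⊕1⊕1 = 1
s2: b2⊕b3⊕b6⊕b7⊕b10⊕b11⊕b14⊕b15⊕b18⊕b19⊕b22⊕b23⊕b26⊕b27⊕b30⊕b31 = 0⊕1⊕0⊕1⊕1⊕1⊕1⊕0⊕0⊕1⊕0⊕1⊕1⊕0⊕0⊕1 = 1
s4: b4⊕b5⊕b6⊕b7⊕b12⊕b13⊕b14⊕b15⊕b20⊕b21⊕b22⊕b23⊕b28⊕b29⊕b30⊕b31 = 0⊕0⊕0⊕1⊕0⊕0⊕1⊕0⊕0⊕0⊕0⊕1⊕0⊕1⊕0⊕1 = 1
s8: b8⊕b9⊕b10⊕b11⊕b12⊕b13⊕b14⊕b15⊕b24⊕b25⊕b26⊕b27⊕b28⊕b29⊕b30⊕b31 = 0⊕1⊕1⊕1⊕0⊕0⊕1⊕0⊕1⊕0⊕1⊕0⊕0⊕1⊕0⊕1 = 0
s16: b16⊕b17⊕b18⊕b19⊕b20⊕b21⊕b22⊕b23⊕b24⊕b25⊕b26⊕b27⊕b28⊕b29⊕b30⊕b31 = 0⊕0⊕0⊕1⊕0⊕0⊕0⊕1⊕1⊕0⊕1⊕0⊕0⊕1⊕0⊕1 = 0
Syndrome (s16...s1) = 00111 → position 7.
Flip bit 7: corrected codeword = 1010000011100100001000110100101
Data bits at positions 3,5,6,7,9,10,11,12,13,14,15,17,18,19,20,21,22,23,24,25,26,27,28,29,30,31: 10001110010001000110100101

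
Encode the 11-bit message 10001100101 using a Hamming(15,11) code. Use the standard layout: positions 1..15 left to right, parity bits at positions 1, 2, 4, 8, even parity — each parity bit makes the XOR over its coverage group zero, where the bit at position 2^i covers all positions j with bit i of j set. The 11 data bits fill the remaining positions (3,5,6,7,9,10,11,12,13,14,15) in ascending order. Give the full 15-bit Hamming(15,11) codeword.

011000001100101

Place data bits at non-power-of-two positions: b3=1, b5=0, b6=0, b7=0, b9=1, b10=1, b11=0, b12=0, b13=1, b14=0, b15=1.
p1 = XOR of data positions {3,5,7,9,11,13,15} = 1⊕0⊕0⊕1⊕0⊕1⊕1 = 0
p2 = XOR of data positions {3,6,7,10,11,14,15} = 1⊕0⊕0⊕1⊕0⊕0⊕1 = 1
p4 = XOR of data positions {5,6,7,12,13,14,15} = 0⊕0⊕0⊕0⊕1⊕0⊕1 = 0
p8 = XOR of data positions {9,10,11,12,13,14,15} = 1⊕1⊕0⊕0⊕1⊕0⊕1 = 0
Codeword b1..b15 = 011000001100101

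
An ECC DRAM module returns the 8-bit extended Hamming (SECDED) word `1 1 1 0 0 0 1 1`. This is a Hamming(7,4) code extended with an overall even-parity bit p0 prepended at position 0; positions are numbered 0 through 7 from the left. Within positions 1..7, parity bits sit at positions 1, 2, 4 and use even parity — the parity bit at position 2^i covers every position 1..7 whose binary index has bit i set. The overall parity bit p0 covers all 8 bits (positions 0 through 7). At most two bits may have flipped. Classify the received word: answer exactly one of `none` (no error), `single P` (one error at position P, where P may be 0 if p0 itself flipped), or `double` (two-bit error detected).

single 2

s1: b1⊕b3⊕b5⊕b7 = 1⊕0⊕0⊕1 = 0
s2: b2⊕b3⊕b6⊕b7 = 1⊕0⊕1⊕1 = 1
s4: b4⊕b5⊕b6⊕b7 = 0⊕0⊕1⊕1 = 0
Syndrome (s4...s1) = 010 → position 2.
Overall parity (XOR of all 8 bits, including p0): 1⊕1⊕1⊕0⊕0⊕0⊕1⊕1 = 1
Overall=1, syndrome position=2 → single-bit error at position 2.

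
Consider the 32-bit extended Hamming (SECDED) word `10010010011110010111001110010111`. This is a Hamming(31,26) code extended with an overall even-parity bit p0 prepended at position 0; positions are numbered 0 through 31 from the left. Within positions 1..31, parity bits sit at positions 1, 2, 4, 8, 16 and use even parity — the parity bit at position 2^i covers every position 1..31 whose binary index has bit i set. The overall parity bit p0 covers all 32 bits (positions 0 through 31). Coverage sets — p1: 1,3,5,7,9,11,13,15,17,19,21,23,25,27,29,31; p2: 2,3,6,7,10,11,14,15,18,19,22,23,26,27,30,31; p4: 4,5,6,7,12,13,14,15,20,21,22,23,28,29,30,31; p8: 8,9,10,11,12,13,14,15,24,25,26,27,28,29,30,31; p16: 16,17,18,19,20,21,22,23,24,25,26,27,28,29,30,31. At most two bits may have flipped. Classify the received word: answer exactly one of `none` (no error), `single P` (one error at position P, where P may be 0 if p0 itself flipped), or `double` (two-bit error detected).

none

s1: b1⊕b3⊕b5⊕b7⊕b9⊕b11⊕b13⊕b15⊕b17⊕b19⊕b21⊕b23⊕b25⊕b27⊕b29⊕b31 = 0⊕1⊕0⊕0⊕1⊕1⊕0⊕1⊕1⊕1⊕0⊕1⊕0⊕1⊕1⊕1 = 0
s2: b2⊕b3⊕b6⊕b7⊕b10⊕b11⊕b14⊕b15⊕b18⊕b19⊕b22⊕b23⊕b26⊕b27⊕b30⊕b31 = 0⊕1⊕1⊕0⊕1⊕1⊕0⊕1⊕1⊕1⊕1⊕1⊕0⊕1⊕1⊕1 = 0
s4: b4⊕b5⊕b6⊕b7⊕b12⊕b13⊕b14⊕b15⊕b20⊕b21⊕b22⊕b23⊕b28⊕b29⊕b30⊕b31 = 0⊕0⊕1⊕0⊕1⊕0⊕0⊕1⊕0⊕0⊕1⊕1⊕0⊕1⊕1⊕1 = 0
s8: b8⊕b9⊕b10⊕b11⊕b12⊕b13⊕b14⊕b15⊕b24⊕b25⊕b26⊕b27⊕b28⊕b29⊕b30⊕b31 = 0⊕1⊕1⊕1⊕1⊕0⊕0⊕1⊕1⊕0⊕0⊕1⊕0⊕1⊕1⊕1 = 0
s16: b16⊕b17⊕b18⊕b19⊕b20⊕b21⊕b22⊕b23⊕b24⊕b25⊕b26⊕b27⊕b28⊕b29⊕b30⊕b31 = 0⊕1⊕1⊕1⊕0⊕0⊕1⊕1⊕1⊕0⊕0⊕1⊕0⊕1⊕1⊕1 = 0
Syndrome (s16...s1) = 00000 → position 0 (no error).
Overall parity (XOR of all 32 bits, including p0): 1⊕0⊕0⊕1⊕0⊕0⊕1⊕0⊕0⊕1⊕1⊕1⊕1⊕0⊕0⊕1⊕0⊕1⊕1⊕1⊕0⊕0⊕1⊕1⊕1⊕0⊕0⊕1⊕0⊕1⊕1⊕1 = 0
Overall=0, syndrome position=0 → no error.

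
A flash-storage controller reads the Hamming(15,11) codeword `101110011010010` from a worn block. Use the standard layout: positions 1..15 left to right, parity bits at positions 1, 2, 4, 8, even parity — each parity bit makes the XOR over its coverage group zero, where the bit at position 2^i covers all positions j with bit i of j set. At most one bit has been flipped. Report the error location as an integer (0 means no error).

7

s1: b1⊕b3⊕b5⊕b7⊕b9⊕b11⊕b13⊕b15 = 1⊕1⊕1⊕0⊕1⊕1⊕0⊕0 = 1
s2: b2⊕b3⊕b6⊕b7⊕b10⊕b11⊕b14⊕b15 = 0⊕1⊕0⊕0⊕0⊕1⊕1⊕0 = 1
s4: b4⊕b5⊕b6⊕b7⊕b12⊕b13⊕b14⊕b15 = 1⊕1⊕0⊕0⊕0⊕0⊕1⊕0 = 1
s8: b8⊕b9⊕b10⊕b11⊕b12⊕b13⊕b14⊕b15 = 1⊕1⊕0⊕1⊕0⊕0⊕1⊕0 = 0
Syndrome (s8...s1) = 0111 → position 7.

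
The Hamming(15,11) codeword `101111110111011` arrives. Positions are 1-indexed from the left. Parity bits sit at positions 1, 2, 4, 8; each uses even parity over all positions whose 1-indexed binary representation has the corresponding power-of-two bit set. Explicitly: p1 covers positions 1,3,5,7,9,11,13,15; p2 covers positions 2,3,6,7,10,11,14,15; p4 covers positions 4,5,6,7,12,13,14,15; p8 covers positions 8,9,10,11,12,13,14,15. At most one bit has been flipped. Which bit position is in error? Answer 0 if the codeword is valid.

s1: b1⊕b3⊕b5⊕b7⊕b9⊕b11⊕b13⊕b15 = 1⊕1⊕1⊕1⊕0⊕1⊕0⊕1 = 0
s2: b2⊕b3⊕b6⊕b7⊕b10⊕b11⊕b14⊕b15 = 0⊕1⊕1⊕1⊕1⊕1⊕1⊕1 = 1
s4: b4⊕b5⊕b6⊕b7⊕b12⊕b13⊕b14⊕b15 = 1⊕1⊕1⊕1⊕1⊕0⊕1⊕1 = 1
s8: b8⊕b9⊕b10⊕b11⊕b12⊕b13⊕b14⊕b15 = 1⊕0⊕1⊕1⊕1⊕0⊕1⊕1 = 0
Syndrome (s8...s1) = 0110 → position 6.

6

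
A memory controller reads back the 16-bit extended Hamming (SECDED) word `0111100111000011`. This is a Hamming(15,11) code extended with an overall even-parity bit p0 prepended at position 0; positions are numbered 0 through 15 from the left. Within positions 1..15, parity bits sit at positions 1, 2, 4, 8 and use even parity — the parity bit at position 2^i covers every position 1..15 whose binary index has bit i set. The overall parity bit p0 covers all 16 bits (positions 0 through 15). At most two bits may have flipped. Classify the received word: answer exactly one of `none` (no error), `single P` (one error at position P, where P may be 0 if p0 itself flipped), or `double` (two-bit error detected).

s1: b1⊕b3⊕b5⊕b7⊕b9⊕b11⊕b13⊕b15 = 1⊕1⊕0⊕1⊕1⊕0⊕0⊕1 = 1
s2: b2⊕b3⊕b6⊕b7⊕b10⊕b11⊕b14⊕b15 = 1⊕1⊕0⊕1⊕0⊕0⊕1⊕1 = 1
s4: b4⊕b5⊕b6⊕b7⊕b12⊕b13⊕b14⊕b15 = 1⊕0⊕0⊕1⊕0⊕0⊕1⊕1 = 0
s8: b8⊕b9⊕b10⊕b11⊕b12⊕b13⊕b14⊕b15 = 1⊕1⊕0⊕0⊕0⊕0⊕1⊕1 = 0
Syndrome (s8...s1) = 0011 → position 3.
Overall parity (XOR of all 16 bits, including p0): 0⊕1⊕1⊕1⊕1⊕0⊕0⊕1⊕1⊕1⊕0⊕0⊕0⊕0⊕1⊕1 = 1
Overall=1, syndrome position=3 → single-bit error at position 3.

single 3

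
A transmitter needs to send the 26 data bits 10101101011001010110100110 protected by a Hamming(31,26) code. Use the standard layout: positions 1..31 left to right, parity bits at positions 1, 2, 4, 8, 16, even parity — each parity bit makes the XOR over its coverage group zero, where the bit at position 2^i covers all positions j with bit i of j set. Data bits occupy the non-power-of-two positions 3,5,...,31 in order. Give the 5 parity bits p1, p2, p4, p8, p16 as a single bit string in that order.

Place data bits at non-power-of-two positions: b3=1, b5=0, b6=1, b7=0, b9=1, b10=1, b11=0, b12=1, b13=0, b14=1, b15=1, b17=0, b18=0, b19=1, b20=0, b21=1, b22=0, b23=1, b24=1, b25=0, b26=1, b27=0, b28=0, b29=1, b30=1, b31=0.
p1 = XOR of data positions {3,5,7,9,11,13,15,17,19,21,23,25,27,29,31} = 1⊕0⊕0⊕1⊕0⊕0⊕1⊕0⊕1⊕1⊕1⊕0⊕0⊕1⊕0 = 1
p2 = XOR of data positions {3,6,7,10,11,14,15,18,19,22,23,26,27,30,31} = 1⊕1⊕0⊕1⊕0⊕1⊕1⊕0⊕1⊕0⊕1⊕1⊕0⊕1⊕0 = 1
p4 = XOR of data positions {5,6,7,12,13,14,15,20,21,22,23,28,29,30,31} = 0⊕1⊕0⊕1⊕0⊕1⊕1⊕0⊕1⊕0⊕1⊕0⊕1⊕1⊕0 = 0
p8 = XOR of data positions {9,10,11,12,13,14,15,24,25,26,27,28,29,30,31} = 1⊕1⊕0⊕1⊕0⊕1⊕1⊕1⊕0⊕1⊕0⊕0⊕1⊕1⊕0 = 1
p16 = XOR of data positions {17,18,19,20,21,22,23,24,25,26,27,28,29,30,31} = 0⊕0⊕1⊕0⊕1⊕0⊕1⊕1⊕0⊕1⊕0⊕0⊕1⊕1⊕0 = 1
Parity bits p1,p2,p4,p8,p16 = 11011

11011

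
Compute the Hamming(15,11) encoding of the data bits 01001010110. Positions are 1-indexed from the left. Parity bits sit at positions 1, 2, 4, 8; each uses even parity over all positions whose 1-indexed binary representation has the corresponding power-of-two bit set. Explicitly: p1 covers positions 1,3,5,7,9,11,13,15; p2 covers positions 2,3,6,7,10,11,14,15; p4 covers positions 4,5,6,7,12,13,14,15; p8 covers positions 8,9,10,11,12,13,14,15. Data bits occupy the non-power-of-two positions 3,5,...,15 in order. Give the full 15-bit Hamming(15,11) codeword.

000110001010110

Place data bits at non-power-of-two positions: b3=0, b5=1, b6=0, b7=0, b9=1, b10=0, b11=1, b12=0, b13=1, b14=1, b15=0.
p1 = XOR of data positions {3,5,7,9,11,13,15} = 0⊕1⊕0⊕1⊕1⊕1⊕0 = 0
p2 = XOR of data positions {3,6,7,10,11,14,15} = 0⊕0⊕0⊕0⊕1⊕1⊕0 = 0
p4 = XOR of data positions {5,6,7,12,13,14,15} = 1⊕0⊕0⊕0⊕1⊕1⊕0 = 1
p8 = XOR of data positions {9,10,11,12,13,14,15} = 1⊕0⊕1⊕0⊕1⊕1⊕0 = 0
Codeword b1..b15 = 000110001010110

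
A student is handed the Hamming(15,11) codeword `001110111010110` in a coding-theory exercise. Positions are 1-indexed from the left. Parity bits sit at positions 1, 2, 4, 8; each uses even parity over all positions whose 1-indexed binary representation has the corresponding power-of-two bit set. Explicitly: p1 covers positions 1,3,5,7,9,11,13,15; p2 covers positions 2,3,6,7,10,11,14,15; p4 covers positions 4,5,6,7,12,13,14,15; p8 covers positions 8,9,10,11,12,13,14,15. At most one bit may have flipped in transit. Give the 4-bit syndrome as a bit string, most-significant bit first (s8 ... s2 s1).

s1: b1⊕b3⊕b5⊕b7⊕b9⊕b11⊕b13⊕b15 = 0⊕1⊕1⊕1⊕1⊕1⊕1⊕0 = 0
s2: b2⊕b3⊕b6⊕b7⊕b10⊕b11⊕b14⊕b15 = 0⊕1⊕0⊕1⊕0⊕1⊕1⊕0 = 0
s4: b4⊕b5⊕b6⊕b7⊕b12⊕b13⊕b14⊕b15 = 1⊕1⊕0⊕1⊕0⊕1⊕1⊕0 = 1
s8: b8⊕b9⊕b10⊕b11⊕b12⊕b13⊕b14⊕b15 = 1⊕1⊕0⊕1⊕0⊕1⊕1⊕0 = 1
Syndrome (s8...s1) = 1100 → position 12.

1100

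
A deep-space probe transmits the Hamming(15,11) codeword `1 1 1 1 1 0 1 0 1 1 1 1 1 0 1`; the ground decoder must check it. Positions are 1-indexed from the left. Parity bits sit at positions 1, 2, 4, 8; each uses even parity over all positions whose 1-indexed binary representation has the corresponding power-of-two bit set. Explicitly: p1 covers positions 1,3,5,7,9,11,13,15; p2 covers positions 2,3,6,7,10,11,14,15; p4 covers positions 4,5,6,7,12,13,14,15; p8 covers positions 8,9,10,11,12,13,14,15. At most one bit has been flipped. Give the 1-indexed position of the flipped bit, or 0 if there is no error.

0

s1: b1⊕b3⊕b5⊕b7⊕b9⊕b11⊕b13⊕b15 = 1⊕1⊕1⊕1⊕1⊕1⊕1⊕1 = 0
s2: b2⊕b3⊕b6⊕b7⊕b10⊕b11⊕b14⊕b15 = 1⊕1⊕0⊕1⊕1⊕1⊕0⊕1 = 0
s4: b4⊕b5⊕b6⊕b7⊕b12⊕b13⊕b14⊕b15 = 1⊕1⊕0⊕1⊕1⊕1⊕0⊕1 = 0
s8: b8⊕b9⊕b10⊕b11⊕b12⊕b13⊕b14⊕b15 = 0⊕1⊕1⊕1⊕1⊕1⊕0⊕1 = 0
Syndrome (s8...s1) = 0000 → position 0 (no error).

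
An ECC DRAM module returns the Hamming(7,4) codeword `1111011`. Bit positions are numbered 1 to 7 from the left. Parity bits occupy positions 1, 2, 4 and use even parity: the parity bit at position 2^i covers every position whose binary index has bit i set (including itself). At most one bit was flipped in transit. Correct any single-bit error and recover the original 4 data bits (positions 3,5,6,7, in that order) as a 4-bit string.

1111

s1: b1⊕b3⊕b5⊕b7 = 1⊕1⊕0⊕1 = 1
s2: b2⊕b3⊕b6⊕b7 = 1⊕1⊕1⊕1 = 0
s4: b4⊕b5⊕b6⊕b7 = 1⊕0⊕1⊕1 = 1
Syndrome (s4...s1) = 101 → position 5.
Flip bit 5: corrected codeword = 1111111
Data bits at positions 3,5,6,7: 1111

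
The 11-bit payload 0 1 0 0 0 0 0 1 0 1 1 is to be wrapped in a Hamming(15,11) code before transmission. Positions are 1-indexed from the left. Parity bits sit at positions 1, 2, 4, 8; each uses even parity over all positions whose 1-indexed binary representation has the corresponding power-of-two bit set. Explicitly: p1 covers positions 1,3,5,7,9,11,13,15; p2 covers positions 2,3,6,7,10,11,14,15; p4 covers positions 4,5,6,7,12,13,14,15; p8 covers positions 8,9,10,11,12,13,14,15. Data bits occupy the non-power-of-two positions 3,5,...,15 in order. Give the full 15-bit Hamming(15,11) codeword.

000010010001011

Place data bits at non-power-of-two positions: b3=0, b5=1, b6=0, b7=0, b9=0, b10=0, b11=0, b12=1, b13=0, b14=1, b15=1.
p1 = XOR of data positions {3,5,7,9,11,13,15} = 0⊕1⊕0⊕0⊕0⊕0⊕1 = 0
p2 = XOR of data positions {3,6,7,10,11,14,15} = 0⊕0⊕0⊕0⊕0⊕1⊕1 = 0
p4 = XOR of data positions {5,6,7,12,13,14,15} = 1⊕0⊕0⊕1⊕0⊕1⊕1 = 0
p8 = XOR of data positions {9,10,11,12,13,14,15} = 0⊕0⊕0⊕1⊕0⊕1⊕1 = 1
Codeword b1..b15 = 000010010001011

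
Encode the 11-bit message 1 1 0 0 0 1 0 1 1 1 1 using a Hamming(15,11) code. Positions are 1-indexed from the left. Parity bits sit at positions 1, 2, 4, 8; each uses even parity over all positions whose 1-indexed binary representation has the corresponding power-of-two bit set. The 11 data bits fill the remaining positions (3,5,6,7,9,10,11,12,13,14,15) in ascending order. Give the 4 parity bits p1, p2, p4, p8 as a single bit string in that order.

0011

Place data bits at non-power-of-two positions: b3=1, b5=1, b6=0, b7=0, b9=0, b10=1, b11=0, b12=1, b13=1, b14=1, b15=1.
p1 = XOR of data positions {3,5,7,9,11,13,15} = 1⊕1⊕0⊕0⊕0⊕1⊕1 = 0
p2 = XOR of data positions {3,6,7,10,11,14,15} = 1⊕0⊕0⊕1⊕0⊕1⊕1 = 0
p4 = XOR of data positions {5,6,7,12,13,14,15} = 1⊕0⊕0⊕1⊕1⊕1⊕1 = 1
p8 = XOR of data positions {9,10,11,12,13,14,15} = 0⊕1⊕0⊕1⊕1⊕1⊕1 = 1
Parity bits p1,p2,p4,p8 = 0011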